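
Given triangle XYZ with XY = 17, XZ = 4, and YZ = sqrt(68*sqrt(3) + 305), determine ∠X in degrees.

When all three sides of a triangle are known, the law of cosines can be rearranged to find any angle.
cos(C) = (a² + b² - c²) / (2ab) gives cos(X) = -sqrt(3)/2.
Taking the inverse cosine: X = 150°.

150°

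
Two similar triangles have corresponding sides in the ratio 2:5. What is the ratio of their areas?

The ratio of areas of similar triangles equals the square of the side ratio.
Side ratio = 2:5
Area ratio = (2/5)^2 = 4/25 = 4:25

4:25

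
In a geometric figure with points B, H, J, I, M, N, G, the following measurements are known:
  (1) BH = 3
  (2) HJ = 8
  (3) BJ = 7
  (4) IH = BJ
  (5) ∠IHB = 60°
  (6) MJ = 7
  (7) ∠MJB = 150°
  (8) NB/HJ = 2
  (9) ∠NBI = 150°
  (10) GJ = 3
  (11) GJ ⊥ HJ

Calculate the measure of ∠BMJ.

Step 1: By the law of cosines on triangle MJB: MB² = 7² + 7² − 2·7·7·cos(150°) = 182.87, so MB ≈ 13.52.
Step 2: By the inverse law of cosines on triangle BMJ: cos(∠BMJ) = (13.52² + 7² − 7²) / (2·13.52·7) = 182.87/189.32 = 0.9659, so ∠BMJ = 15°.

Therefore, the measure of angle ∠BMJ = 15°.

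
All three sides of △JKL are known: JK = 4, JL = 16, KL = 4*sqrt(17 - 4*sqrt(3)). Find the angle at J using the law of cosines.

By the inverse law of cosines: cos(J) = (JK² + JL² - KL²) / (2 × JK × JL)
cos(J) = (4² + 16² - (4*sqrt(17 - 4*sqrt(3)))²) / (2 × 4 × 16)
cos(J) = (16 + 256 - (272 - 64*sqrt(3))) / 128
cos(J) = sqrt(3)/2
J = arccos(sqrt(3)/2) = 30°

30°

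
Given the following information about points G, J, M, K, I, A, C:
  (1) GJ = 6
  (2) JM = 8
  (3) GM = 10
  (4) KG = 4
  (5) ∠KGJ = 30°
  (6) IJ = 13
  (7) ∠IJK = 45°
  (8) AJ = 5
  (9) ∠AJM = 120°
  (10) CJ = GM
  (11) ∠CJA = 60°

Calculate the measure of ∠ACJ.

From the given relations: CJ = GM = 10.
Step 1: By the law of cosines on triangle CJA: CA² = 10² + 5² − 2·10·5·cos(60°) = 75, so CA = 5·√3.
Step 2: By the inverse law of cosines on triangle ACJ: cos(∠ACJ) = ((5·√3)² + 10² − 5²) / (2·5·√3·10) = 150/173.21 = 0.866, so ∠ACJ = 30°.

Therefore, the measure of angle ∠ACJ = 30°.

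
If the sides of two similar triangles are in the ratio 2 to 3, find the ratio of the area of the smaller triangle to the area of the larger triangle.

Area ratio = (side ratio)^2 = (2/3)^2 = 4:9.

4:9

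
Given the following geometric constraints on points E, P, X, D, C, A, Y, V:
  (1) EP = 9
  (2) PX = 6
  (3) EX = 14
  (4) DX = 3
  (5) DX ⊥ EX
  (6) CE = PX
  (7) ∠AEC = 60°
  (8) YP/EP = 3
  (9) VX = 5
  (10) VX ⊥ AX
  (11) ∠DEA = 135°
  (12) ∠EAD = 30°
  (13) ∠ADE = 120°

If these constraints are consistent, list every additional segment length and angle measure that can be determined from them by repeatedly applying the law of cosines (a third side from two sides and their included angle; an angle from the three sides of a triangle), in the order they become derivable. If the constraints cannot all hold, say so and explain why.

These constraints are not satisfiable: (11), (12) and (13) are the three interior angles of triangle DEA, which must sum to 180°, but 135° + 30° + 120° = 285°. No planar figure meets all of them, so nothing further can be derived.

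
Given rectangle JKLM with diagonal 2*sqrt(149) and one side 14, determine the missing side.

b = sqrt(d^2 - a^2) = sqrt(596 - 196) = sqrt(400) = 20

20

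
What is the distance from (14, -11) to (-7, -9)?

d = sqrt((-7 - 14)^2 + (-9 - -11)^2)
d = sqrt(-21^2 + 2^2)
d = sqrt(441 + 4)
d = sqrt(445)

sqrt(445)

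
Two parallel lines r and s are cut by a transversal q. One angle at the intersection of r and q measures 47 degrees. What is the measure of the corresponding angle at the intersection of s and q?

Corresponding angles are equal: 47 degrees.

47 degrees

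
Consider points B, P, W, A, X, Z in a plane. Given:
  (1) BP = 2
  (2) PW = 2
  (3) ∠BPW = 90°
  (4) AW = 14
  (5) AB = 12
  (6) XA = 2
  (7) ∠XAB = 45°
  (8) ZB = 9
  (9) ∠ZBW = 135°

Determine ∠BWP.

Step 1: By the law of cosines on triangle WPB: WB² = 2² + 2² − 2·2·2·cos(90°) = 8, so WB = 2·√2.
Step 2: By the inverse law of cosines on triangle BWP: cos(∠BWP) = ((2·√2)² + 2² − 2²) / (2·2·√2·2) = 8/11.31 = 0.7071, so ∠BWP = 45°.

Therefore, the measure of angle ∠BWP = 45°.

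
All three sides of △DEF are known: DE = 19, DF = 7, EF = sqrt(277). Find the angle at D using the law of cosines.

cos(D) = (19² + 7² - (sqrt(277))²) / (2 × 19 × 7) = 1/2, so D = arccos(1/2) = 60°.

60°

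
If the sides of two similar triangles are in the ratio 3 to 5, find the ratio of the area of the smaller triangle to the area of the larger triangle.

Area scales with the square of linear dimensions. If every length is multiplied by 3/5, then the area is multiplied by (3/5)^2 = 9/25.
The area ratio is 9:25.

9:25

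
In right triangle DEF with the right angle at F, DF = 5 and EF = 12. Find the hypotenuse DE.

DE = sqrt(5^2 + 12^2) = sqrt(169) = 13

13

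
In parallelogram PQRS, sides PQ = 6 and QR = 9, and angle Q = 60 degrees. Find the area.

Area = 6 * 9 * sin(60°) = 54 * sqrt(3)/2 = 27*sqrt(3)

27*sqrt(3)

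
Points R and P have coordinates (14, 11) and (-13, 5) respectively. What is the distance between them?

d = sqrt((-13 - 14)^2 + (5 - 11)^2)
d = sqrt(-27^2 + -6^2)
d = sqrt(729 + 36)
d = sqrt(765) = 3*sqrt(85)

3*sqrt(85)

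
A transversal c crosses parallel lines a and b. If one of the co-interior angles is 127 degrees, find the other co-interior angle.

Co-interior angles sum to 180: 180 - 127 = 53 degrees.

53 degrees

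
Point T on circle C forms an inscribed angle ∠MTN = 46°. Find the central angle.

Central angle = 2 × 46° = 92° (inscribed angle theorem).

92°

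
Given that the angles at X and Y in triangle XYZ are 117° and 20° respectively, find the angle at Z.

angle Z = 180 - 117 - 20 = 43 degrees.

43 degrees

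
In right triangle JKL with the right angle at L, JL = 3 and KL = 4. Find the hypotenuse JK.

JK = sqrt(3^2 + 4^2) = sqrt(25) = 5

5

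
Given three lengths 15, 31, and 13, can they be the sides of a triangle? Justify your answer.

No.
The triangle inequality is violated: 15 + 13 = 28 ≤ 31.
These lengths cannot form a triangle.

No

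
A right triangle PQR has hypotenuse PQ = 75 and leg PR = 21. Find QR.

Rearranging the Pythagorean theorem to solve for the unknown leg:
leg^2 = hypotenuse^2 - known_leg^2 = 5625 - 441 = 5184
leg = sqrt(5184) = 72.

72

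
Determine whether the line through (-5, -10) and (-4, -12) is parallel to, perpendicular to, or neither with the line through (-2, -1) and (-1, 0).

Slope of line 1: m1 = (-12 - -10)/(-4 - -5) = -2/1 = -2
Slope of line 2: m2 = (0 - -1)/(-1 - -2) = 1/1 = 1
m1 != m2 (-2 != 1), so not parallel.
m1 * m2 = (-2) * (1) = -2 != -1, so not perpendicular.
The lines are neither parallel nor perpendicular.

Neither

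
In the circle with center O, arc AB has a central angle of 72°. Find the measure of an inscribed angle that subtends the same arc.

Inscribed angle = 72° / 2 = 36° (inscribed angle theorem).

36°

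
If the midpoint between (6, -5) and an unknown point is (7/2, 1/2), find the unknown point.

Using the midpoint formula: M = ((x1 + x2)/2, (y1 + y2)/2)
We know M = (7/2, 1/2) and D = (6, -5)
For x: 7/2 = (6 + x2)/2, so x2 = 2*7/2 - 6 = 1
For y: 1/2 = (-5 + y2)/2, so y2 = 2*1/2 - -5 = 6
B = (1, 6)

(1, 6)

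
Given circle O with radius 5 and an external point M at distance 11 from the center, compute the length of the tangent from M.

tangent = √(d² - r²) = √(11² - 5²) = √(121 - 25) = √96 = 4*sqrt(6)

4*sqrt(6)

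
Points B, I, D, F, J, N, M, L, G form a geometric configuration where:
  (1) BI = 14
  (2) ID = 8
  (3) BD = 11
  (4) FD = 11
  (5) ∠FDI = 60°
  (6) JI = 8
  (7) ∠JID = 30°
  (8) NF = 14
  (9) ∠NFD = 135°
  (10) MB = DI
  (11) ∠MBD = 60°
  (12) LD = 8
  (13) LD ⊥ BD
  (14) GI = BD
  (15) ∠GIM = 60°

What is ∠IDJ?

Step 1: By the law of cosines on triangle DIJ: DJ² = 8² + 8² − 2·8·8·cos(30°) = 17.15, so DJ ≈ 4.14.
Step 2: By the inverse law of cosines on triangle IDJ: cos(∠IDJ) = (8² + 4.14² − 8²) / (2·8·4.14) = 17.15/66.26 = 0.2588, so ∠IDJ = 75°.

Therefore, the measure of angle ∠IDJ = 75°.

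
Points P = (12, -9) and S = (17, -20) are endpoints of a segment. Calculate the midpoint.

M = ((x₁ + x₂)/2, (y₁ + y₂)/2)
= ((12 + 17)/2, (-9 + -20)/2)
= (29/2, -29/2) = (29/2, -29/2)

(29/2, -29/2)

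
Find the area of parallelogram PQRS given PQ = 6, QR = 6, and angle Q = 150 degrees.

The area of a parallelogram equals the product of two adjacent sides times the sine of the included angle.
This is because the height equals 6 * sin(150°) = 3.
Area = 6 * 3 = 18

18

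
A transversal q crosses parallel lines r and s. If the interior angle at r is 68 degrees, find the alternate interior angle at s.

Alternate interior angles formed by parallel lines and a transversal are equal.
The given angle is 68 degrees.
The alternate interior angle = 68 degrees.

68 degrees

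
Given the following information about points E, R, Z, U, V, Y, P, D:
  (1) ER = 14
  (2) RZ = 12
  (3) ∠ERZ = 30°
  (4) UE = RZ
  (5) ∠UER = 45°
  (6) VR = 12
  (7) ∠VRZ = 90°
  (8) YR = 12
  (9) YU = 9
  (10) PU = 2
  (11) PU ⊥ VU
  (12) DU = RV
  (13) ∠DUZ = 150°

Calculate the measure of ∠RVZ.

Step 1: By the law of cosines on triangle VRZ: VZ² = 12² + 12² − 2·12·12·cos(90°) = 288, so VZ = 12·√2.
Step 2: By the inverse law of cosines on triangle RVZ: cos(∠RVZ) = (12² + (12·√2)² − 12²) / (2·12·12·√2) = 288/407.29 = 0.7071, so ∠RVZ = 45°.

Therefore, the measure of angle ∠RVZ = 45°.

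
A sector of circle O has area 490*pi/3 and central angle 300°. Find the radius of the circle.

The sector covers 300°/360° = 5/6 of the full circle.
Full circle area = 490*pi/3 / 5/6 = 196*pi.
Since full area = πr², we get r² = 196*pi/π = 196, so r = 14.

14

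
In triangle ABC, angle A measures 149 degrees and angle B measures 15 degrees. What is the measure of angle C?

The interior angles sum to 180°: angle C = 180 - 149 - 15 = 16°.
The triangle is obtuse (angles 149°, 15°, 16°).

16 degrees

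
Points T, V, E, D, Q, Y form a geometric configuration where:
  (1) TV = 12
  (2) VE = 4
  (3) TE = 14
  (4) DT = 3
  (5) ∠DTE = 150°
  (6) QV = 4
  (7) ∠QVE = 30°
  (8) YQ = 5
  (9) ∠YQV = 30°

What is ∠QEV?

Step 1: By the law of cosines on triangle EVQ: EQ² = 4² + 4² − 2·4·4·cos(30°) = 4.29, so EQ ≈ 2.07.
Step 2: By the inverse law of cosines on triangle QEV: cos(∠QEV) = (2.07² + 4² − 4²) / (2·2.07·4) = 4.29/16.56 = 0.2588, so ∠QEV = 75°.

Therefore, the measure of angle ∠QEV = 75°.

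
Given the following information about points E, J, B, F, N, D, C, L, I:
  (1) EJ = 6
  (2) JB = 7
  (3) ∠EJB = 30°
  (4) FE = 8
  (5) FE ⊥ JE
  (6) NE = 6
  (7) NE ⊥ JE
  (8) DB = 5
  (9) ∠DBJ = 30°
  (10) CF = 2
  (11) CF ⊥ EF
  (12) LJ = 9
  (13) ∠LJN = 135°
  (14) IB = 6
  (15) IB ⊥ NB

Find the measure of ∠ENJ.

Step 1: By the law of cosines on triangle NEJ: NJ² = 6² + 6² − 2·6·6·cos(90°) = 72, so NJ = 6·√2.
Step 2: By the inverse law of cosines on triangle ENJ: cos(∠ENJ) = (6² + (6·√2)² − 6²) / (2·6·6·√2) = 72/101.82 = 0.7071, so ∠ENJ = 45°.

Therefore, the measure of angle ∠ENJ = 45°.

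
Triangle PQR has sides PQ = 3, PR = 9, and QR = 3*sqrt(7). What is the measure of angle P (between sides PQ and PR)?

When all three sides of a triangle are known, the law of cosines can be rearranged to find any angle.
cos(C) = (a² + b² - c²) / (2ab) gives cos(P) = 1/2.
Taking the inverse cosine: P = 60°.

60°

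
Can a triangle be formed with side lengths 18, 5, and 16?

Yes.
The triangle inequality requires that the sum of any two sides exceeds the third.
Here 5 + 16 = 21 > 18, so the condition is met.

Yes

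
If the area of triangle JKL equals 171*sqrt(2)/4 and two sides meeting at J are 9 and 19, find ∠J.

sin(C) = 2 * 171*sqrt(2)/4 / (9 * 19) = sqrt(2)/2, so C = arcsin(sqrt(2)/2) = 45°.
Since sin(180° - C) = sin(C), the obtuse angle 135° gives the same area, so C = 45° or C = 135°.

45° or 135°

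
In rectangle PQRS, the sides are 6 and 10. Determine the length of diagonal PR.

Using the Pythagorean theorem:
d² = 6² + 10² = 36 + 100 = 136
d = sqrt(136) = 2*sqrt(34)

2*sqrt(34)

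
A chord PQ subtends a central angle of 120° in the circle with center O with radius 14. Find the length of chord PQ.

Chord length = 2r sin(θ/2)
= 2 × 14 × sin(120°/2)
= 2 × 14 × sin(60°)
= 14*sqrt(3)

14*sqrt(3)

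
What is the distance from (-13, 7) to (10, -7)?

d = sqrt((10 - -13)^2 + (-7 - 7)^2)
d = sqrt(23^2 + -14^2)
d = sqrt(529 + 196)
d = sqrt(725) = 5*sqrt(29)

5*sqrt(29)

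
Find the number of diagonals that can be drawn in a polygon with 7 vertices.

Each of the 7 vertices connects to 4 non-adjacent vertices via diagonals.
Total connections = 7 × 4 = 28, but each diagonal is counted twice.
Number of diagonals = 28 / 2 = 14.

14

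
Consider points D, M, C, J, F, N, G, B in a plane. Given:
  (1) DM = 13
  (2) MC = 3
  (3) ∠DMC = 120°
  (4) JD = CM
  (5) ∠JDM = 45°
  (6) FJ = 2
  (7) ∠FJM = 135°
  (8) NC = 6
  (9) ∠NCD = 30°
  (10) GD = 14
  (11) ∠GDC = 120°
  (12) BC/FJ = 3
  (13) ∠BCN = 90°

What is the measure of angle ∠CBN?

From the given relations: BC = 3·FJ = 3·2 = 6.
Step 1: By the law of cosines on triangle BCN: BN² = 6² + 6² − 2·6·6·cos(90°) = 72, so BN = 6·√2.
Step 2: By the inverse law of cosines on triangle CBN: cos(∠CBN) = (6² + (6·√2)² − 6²) / (2·6·6·√2) = 72/101.82 = 0.7071, so ∠CBN = 45°.

Therefore, the measure of angle ∠CBN = 45°.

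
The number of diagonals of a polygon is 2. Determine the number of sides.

Using d = n(n - 3)/2, we solve 2 = n(n - 3)/2.
So n(n - 3) = 4.
Testing n = 4: 4 * 1 = 4 = 4. Correct.
The polygon has 4 sides.

4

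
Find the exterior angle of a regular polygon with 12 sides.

Each exterior angle of a regular n-gon is 360 / n.
For n = 12: 360 / 12 = 30 degrees.

30 degrees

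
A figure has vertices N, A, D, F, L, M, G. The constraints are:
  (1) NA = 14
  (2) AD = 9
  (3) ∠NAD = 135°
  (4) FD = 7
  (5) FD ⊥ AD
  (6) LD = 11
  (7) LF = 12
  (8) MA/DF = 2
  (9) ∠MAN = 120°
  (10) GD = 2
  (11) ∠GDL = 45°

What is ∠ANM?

From the given relations: MA = 2·DF = 2·7 = 14.
Step 1: By the law of cosines on triangle NAM: NM² = 14² + 14² − 2·14·14·cos(120°) = 588, so NM = 14·√3.
Step 2: By the inverse law of cosines on triangle ANM: cos(∠ANM) = (14² + (14·√3)² − 14²) / (2·14·14·√3) = 588/678.96 = 0.866, so ∠ANM = 30°.

Therefore, the measure of angle ∠ANM = 30°.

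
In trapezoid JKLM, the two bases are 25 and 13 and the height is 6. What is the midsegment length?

The midsegment (median) of a trapezoid connects the midpoints of the non-parallel sides.
Its length is the average of the two bases: (25 + 13) / 2 = 19.

19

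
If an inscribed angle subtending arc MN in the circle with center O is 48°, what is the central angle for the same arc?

The inscribed angle theorem states that a central angle is always twice any inscribed angle that subtends the same arc.
Since the inscribed angle is 48°, the central angle = 2 × 48° = 96°.

96°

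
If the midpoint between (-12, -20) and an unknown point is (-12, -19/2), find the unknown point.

Using the midpoint formula: M = ((x1 + x2)/2, (y1 + y2)/2)
We know M = (-12, -19/2) and P = (-12, -20)
For x: -12 = (-12 + x2)/2, so x2 = 2*-12 - -12 = -12
For y: -19/2 = (-20 + y2)/2, so y2 = 2*-19/2 - -20 = 1
R = (-12, 1)

(-12, 1)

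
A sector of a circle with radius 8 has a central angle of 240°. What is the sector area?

Sector area = π(8²)(2/3) = 128*pi/3

128*pi/3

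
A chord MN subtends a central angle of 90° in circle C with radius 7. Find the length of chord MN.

Chord = 2(7) sin(45°) = 7*sqrt(2)

7*sqrt(2)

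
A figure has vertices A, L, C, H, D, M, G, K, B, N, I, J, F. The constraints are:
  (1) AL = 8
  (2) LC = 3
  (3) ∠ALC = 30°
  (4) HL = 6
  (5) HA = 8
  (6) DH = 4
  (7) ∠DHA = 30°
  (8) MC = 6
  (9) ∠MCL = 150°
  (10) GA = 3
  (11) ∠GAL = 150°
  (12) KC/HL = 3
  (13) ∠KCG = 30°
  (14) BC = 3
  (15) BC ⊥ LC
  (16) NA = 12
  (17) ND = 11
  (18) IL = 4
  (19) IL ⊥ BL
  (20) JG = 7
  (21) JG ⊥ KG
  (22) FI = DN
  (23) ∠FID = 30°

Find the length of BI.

Step 1: By the law of cosines on triangle LCB: LB² = 3² + 3² − 2·3·3·cos(90°) = 18, so LB = 3·√2.
Step 2: By the law of cosines on triangle BLI: BI² = (3·√2)² + 4² − 2·3·√2·4·cos(90°) = 34, so BI = √34.

Therefore, the length of BI = √34.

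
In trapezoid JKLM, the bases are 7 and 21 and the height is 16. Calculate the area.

Area of a trapezoid = (base1 + base2) * height / 2
Area = (7 + 21) * 16 / 2
Area = 28 * 16 / 2
Area = 448 / 2
Area = 224

224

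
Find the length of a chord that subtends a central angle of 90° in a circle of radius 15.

Chord = 2(15) sin(45°) = 15*sqrt(2)

15*sqrt(2)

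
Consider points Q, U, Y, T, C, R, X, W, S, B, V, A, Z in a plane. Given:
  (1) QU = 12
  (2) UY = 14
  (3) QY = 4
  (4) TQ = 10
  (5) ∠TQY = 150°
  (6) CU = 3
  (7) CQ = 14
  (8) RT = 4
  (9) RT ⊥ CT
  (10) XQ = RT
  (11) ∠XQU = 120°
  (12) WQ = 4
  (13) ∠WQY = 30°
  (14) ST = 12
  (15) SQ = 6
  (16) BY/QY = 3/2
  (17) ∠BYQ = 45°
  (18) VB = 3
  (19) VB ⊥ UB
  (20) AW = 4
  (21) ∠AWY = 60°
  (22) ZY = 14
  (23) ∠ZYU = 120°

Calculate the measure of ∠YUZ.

Step 1: By the law of cosines on triangle UYZ: UZ² = 14² + 14² − 2·14·14·cos(120°) = 588, so UZ = 14·√3.
Step 2: By the inverse law of cosines on triangle YUZ: cos(∠YUZ) = (14² + (14·√3)² − 14²) / (2·14·14·√3) = 588/678.96 = 0.866, so ∠YUZ = 30°.

Therefore, the measure of angle ∠YUZ = 30°.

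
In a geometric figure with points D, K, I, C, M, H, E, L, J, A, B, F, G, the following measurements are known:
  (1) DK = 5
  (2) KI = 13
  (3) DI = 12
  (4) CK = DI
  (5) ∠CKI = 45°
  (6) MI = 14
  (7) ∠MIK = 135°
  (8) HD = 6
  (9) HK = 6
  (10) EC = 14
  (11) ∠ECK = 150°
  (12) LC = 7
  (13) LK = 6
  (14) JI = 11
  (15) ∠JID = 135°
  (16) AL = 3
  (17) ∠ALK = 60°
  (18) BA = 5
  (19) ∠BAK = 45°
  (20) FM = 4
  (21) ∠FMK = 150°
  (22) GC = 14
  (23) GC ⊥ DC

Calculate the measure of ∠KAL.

Step 1: By the law of cosines on triangle ALK: AK² = 3² + 6² − 2·3·6·cos(60°) = 27, so AK = 3·√3.
Step 2: By the inverse law of cosines on triangle KAL: cos(∠KAL) = ((3·√3)² + 3² − 6²) / (2·3·√3·3) = 0/31.18 = 0, so ∠KAL = 90°.

Therefore, the measure of angle ∠KAL = 90°.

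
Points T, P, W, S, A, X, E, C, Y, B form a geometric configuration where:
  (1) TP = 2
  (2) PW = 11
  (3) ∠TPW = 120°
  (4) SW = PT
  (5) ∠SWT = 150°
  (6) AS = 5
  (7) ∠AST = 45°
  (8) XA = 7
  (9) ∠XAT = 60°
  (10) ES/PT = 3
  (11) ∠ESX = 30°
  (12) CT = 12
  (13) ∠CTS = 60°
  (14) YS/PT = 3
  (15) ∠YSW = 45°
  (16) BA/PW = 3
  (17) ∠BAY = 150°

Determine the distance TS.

From the given relations: SW = PT = 2.
Step 1: By the law of cosines on triangle TPW: TW² = 2² + 11² − 2·2·11·cos(120°) = 147, so TW = 7·√3.
Step 2: By the law of cosines on triangle TWS: TS² = (7·√3)² + 2² − 2·7·√3·2·cos(150°) = 193, so TS = √193.

Therefore, the length of TS = √193.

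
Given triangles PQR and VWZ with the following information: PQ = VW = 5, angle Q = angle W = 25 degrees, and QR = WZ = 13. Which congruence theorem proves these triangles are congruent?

Consider the given information: PQ = VW = 5, angle Q = angle W = 25 degrees, and QR = WZ = 13
This is not AAS or HL: AAS requires two angles and a non-included side. HL only applies to right triangles with matching hypotenuse and leg.
The correct criterion is SAS. Two pairs of corresponding sides and the included angle are equal (Side-Angle-Side).

SAS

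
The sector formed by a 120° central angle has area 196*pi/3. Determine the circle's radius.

The sector covers 120°/360° = 1/3 of the full circle.
Full circle area = 196*pi/3 / 1/3 = 196*pi.
Since full area = πr², we get r² = 196*pi/π = 196, so r = 14.

14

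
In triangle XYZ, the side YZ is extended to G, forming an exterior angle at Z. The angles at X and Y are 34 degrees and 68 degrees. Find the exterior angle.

The interior angle at Z is 180 - 34 - 68 = 78 degrees.
The exterior angle and interior angle at Z are supplementary:
Exterior angle = 180 - 78 = 102 degrees.

102 degrees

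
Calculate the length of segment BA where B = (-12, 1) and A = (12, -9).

d = sqrt((24)^2 + (-10)^2) = sqrt(676) = 26

26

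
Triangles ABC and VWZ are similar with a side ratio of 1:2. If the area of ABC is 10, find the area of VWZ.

The ratio of areas of similar triangles = (side ratio)^2.
Side ratio = 1:2, so area ratio = 1:4.
Area of VWZ / Area of ABC = 4/1
Area of VWZ = 10 * 4/1 = 40

40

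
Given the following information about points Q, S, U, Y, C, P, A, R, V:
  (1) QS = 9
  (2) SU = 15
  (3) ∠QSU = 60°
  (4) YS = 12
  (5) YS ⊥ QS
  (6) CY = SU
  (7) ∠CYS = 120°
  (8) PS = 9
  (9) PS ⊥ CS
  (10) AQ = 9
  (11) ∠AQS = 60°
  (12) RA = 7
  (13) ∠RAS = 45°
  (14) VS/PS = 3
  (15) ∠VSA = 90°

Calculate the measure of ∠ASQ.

Step 1: By the law of cosines on triangle SQA: SA² = 9² + 9² − 2·9·9·cos(60°) = 81, so SA = 9.
Step 2: By the inverse law of cosines on triangle ASQ: cos(∠ASQ) = (9² + 9² − 9²) / (2·9·9) = 81/162 = 0.5, so ∠ASQ = 60°.

Therefore, the measure of angle ∠ASQ = 60°.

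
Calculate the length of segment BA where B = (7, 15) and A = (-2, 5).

The horizontal distance is |-2 - 7| = 9 and the vertical distance is |5 - 15| = 10.
By the Pythagorean theorem, d = sqrt(9^2 + 10^2) = sqrt(181).

sqrt(181)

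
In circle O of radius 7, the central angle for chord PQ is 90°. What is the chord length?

Chord length = 2r sin(θ/2)
= 2 × 7 × sin(90°/2)
= 2 × 7 × sin(45°)
= 7*sqrt(2)

7*sqrt(2)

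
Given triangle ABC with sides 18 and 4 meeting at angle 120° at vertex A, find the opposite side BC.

By the law of cosines: BC^2 = AB^2 + AC^2 - 2*AB*AC*cos(A)
BC^2 = 18^2 + 4^2 - 2*18*4*cos(120°)
BC^2 = 324 + 16 - 144*(-1/2)
BC^2 = 412
BC = 2*sqrt(103)

2*sqrt(103)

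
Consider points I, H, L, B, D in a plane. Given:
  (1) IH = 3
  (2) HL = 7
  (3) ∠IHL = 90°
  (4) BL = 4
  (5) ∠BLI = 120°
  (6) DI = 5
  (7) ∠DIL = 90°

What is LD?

Step 1: By the law of cosines on triangle LHI: LI² = 7² + 3² − 2·7·3·cos(90°) = 58, so LI = √58.
Step 2: By the law of cosines on triangle LID: LD² = √58² + 5² − 2·√58·5·cos(90°) = 83, so LD = √83.

Therefore, the length of LD = √83.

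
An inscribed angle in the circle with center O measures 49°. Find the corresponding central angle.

Central angle = 2 × 49° = 98° (inscribed angle theorem).

98°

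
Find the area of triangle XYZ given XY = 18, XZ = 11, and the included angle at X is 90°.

Area = (1/2) * XY * XZ * sin(X)
Area = (1/2) * 18 * 11 * sin(90°)
Area = (1/2) * 18 * 11 * 1
Area = 99

99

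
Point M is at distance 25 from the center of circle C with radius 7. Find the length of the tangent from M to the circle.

tangent = √(d² - r²) = √(25² - 7²) = √(625 - 49) = √576 = 24

24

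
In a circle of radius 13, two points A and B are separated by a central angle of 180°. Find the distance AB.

Chord = 2(13) sin(90°) = 26

26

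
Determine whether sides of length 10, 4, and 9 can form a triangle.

Sort the sides: 4, 9, 10.
It suffices to check that the sum of the two smallest exceeds the largest:
4 + 9 = 13 > 10. ✓
Yes, a valid triangle can be formed.

Yes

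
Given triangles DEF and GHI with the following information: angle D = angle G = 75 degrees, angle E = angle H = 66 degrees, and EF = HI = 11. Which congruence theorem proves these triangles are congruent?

Consider the given information: angle D = angle G = 75 degrees, angle E = angle H = 66 degrees, and EF = HI = 11
This is not SSS or SAS: SSS requires all three pairs of sides, but we don't have that. SAS requires two sides and the included angle between them.
The correct criterion is AAS. Two pairs of corresponding angles and a non-included side are equal (Angle-Angle-Side).

AAS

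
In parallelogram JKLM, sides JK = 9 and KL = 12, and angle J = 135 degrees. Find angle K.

Opposite sides of a parallelogram are parallel, so consecutive angles form co-interior angles on a transversal.
Co-interior angles sum to 180°, giving angle K = 180 - 135 = 45 degrees.

45 degrees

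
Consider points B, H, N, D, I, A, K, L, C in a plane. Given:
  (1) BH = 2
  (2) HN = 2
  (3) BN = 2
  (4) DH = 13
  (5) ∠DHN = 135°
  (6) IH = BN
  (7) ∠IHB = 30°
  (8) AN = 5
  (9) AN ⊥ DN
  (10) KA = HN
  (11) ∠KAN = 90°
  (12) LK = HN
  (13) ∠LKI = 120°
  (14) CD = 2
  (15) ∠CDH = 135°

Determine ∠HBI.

From the given relations: IH = BN = 2.
Step 1: By the law of cosines on triangle BHI: BI² = 2² + 2² − 2·2·2·cos(30°) = 1.07, so BI ≈ 1.04.
Step 2: By the inverse law of cosines on triangle HBI: cos(∠HBI) = (2² + 1.04² − 2²) / (2·2·1.04) = 1.07/4.14 = 0.2588, so ∠HBI = 75°.

Therefore, the measure of angle ∠HBI = 75°.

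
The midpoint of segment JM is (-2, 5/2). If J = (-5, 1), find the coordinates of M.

Using the midpoint formula: M = ((x1 + x2)/2, (y1 + y2)/2)
We know M = (-2, 5/2) and J = (-5, 1)
For x: -2 = (-5 + x2)/2, so x2 = 2*-2 - -5 = 1
For y: 5/2 = (1 + y2)/2, so y2 = 2*5/2 - 1 = 4
M = (1, 4)

(1, 4)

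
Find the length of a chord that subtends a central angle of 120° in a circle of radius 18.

Chord length = 2r sin(θ/2)
= 2 × 18 × sin(120°/2)
= 2 × 18 × sin(60°)
= 18*sqrt(3)

18*sqrt(3)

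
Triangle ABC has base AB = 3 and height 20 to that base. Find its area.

A triangle's area is half the area of a rectangle with the same base and height.
Area = (1/2) * 3 * 20 = 30.

30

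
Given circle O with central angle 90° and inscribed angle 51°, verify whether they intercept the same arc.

By the inscribed angle theorem, the inscribed angle for a central angle of 90° should be 90° / 2 = 45°.
The given inscribed angle is 51°, which does not equal 45°.
Therefore, no, they do not correspond to the same arc.

No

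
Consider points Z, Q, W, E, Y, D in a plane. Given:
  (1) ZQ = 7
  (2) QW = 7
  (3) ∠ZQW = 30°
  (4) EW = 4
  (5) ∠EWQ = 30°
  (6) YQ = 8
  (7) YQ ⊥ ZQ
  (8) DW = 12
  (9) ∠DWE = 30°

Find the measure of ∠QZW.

Step 1: By the law of cosines on triangle ZQW: ZW² = 7² + 7² − 2·7·7·cos(30°) = 13.13, so ZW ≈ 3.62.
Step 2: By the inverse law of cosines on triangle QZW: cos(∠QZW) = (7² + 3.62² − 7²) / (2·7·3.62) = 13.13/50.73 = 0.2588, so ∠QZW = 75°.

Therefore, the measure of angle ∠QZW = 75°.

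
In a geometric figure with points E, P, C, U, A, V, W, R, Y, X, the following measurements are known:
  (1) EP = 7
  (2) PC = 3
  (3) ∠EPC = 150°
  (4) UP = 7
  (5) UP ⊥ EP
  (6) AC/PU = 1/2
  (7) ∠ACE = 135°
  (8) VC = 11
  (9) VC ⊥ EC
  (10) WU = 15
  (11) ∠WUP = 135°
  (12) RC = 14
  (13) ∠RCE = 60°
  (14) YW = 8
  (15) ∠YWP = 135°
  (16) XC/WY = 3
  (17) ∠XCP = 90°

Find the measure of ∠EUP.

Step 1: By the law of cosines on triangle UPE: UE² = 7² + 7² − 2·7·7·cos(90°) = 98, so UE = 7·√2.
Step 2: By the inverse law of cosines on triangle EUP: cos(∠EUP) = ((7·√2)² + 7² − 7²) / (2·7·√2·7) = 98/138.59 = 0.7071, so ∠EUP = 45°.

Therefore, the measure of angle ∠EUP = 45°.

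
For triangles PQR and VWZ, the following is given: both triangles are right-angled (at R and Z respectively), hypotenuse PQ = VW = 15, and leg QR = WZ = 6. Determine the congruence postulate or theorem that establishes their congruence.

The given information matches HL: The hypotenuse and one leg of two right triangles are equal (Hypotenuse-Leg).

HL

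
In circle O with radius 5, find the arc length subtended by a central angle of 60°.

Arc length = 2π(5)(1/6) = 5*pi/3

5*pi/3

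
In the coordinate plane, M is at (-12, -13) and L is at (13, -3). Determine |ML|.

d = sqrt((13 - -12)^2 + (-3 - -13)^2)
d = sqrt(25^2 + 10^2)
d = sqrt(625 + 100)
d = sqrt(725) = 5*sqrt(29)

5*sqrt(29)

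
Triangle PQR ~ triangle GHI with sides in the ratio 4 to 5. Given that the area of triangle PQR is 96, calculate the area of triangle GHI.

The ratio of areas of similar triangles = (side ratio)^2.
Side ratio = 4:5, so area ratio = 16:25.
Area of GHI / Area of PQR = 25/16
Area of GHI = 96 * 25/16 = 150

150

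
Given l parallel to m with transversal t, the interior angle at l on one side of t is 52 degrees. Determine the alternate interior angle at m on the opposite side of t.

Alternate interior angles formed by parallel lines and a transversal are equal.
The given angle is 52 degrees.
The alternate interior angle = 52 degrees.

52 degrees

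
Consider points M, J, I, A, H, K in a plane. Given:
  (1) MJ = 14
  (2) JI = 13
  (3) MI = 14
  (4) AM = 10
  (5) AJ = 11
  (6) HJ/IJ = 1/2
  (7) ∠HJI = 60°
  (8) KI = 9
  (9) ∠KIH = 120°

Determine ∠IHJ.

From the given relations: HJ = 1/2·IJ = 1/2·13 ≈ 6.5.
Step 1: By the law of cosines on triangle HJI: HI² = 6.5² + 13² − 2·6.5·13·cos(60°) = 126.75, so HI ≈ 11.26.
Step 2: By the inverse law of cosines on triangle IHJ: cos(∠IHJ) = (11.26² + 6.5² − 13²) / (2·11.26·6.5) = 0/146.36 = 0, so ∠IHJ = 90°.

Therefore, the measure of angle ∠IHJ = 90°.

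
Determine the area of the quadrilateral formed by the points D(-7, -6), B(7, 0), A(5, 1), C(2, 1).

Shoelace: sum of cross terms = 47, Area = (1/2)|47| = 47/2

47/2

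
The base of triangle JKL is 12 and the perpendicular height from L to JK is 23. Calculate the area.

A triangle's area is half the area of a rectangle with the same base and height.
Area = (1/2) * 12 * 23 = 138.

138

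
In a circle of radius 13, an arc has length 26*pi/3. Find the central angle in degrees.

The full circumference is 2πr = 26*pi.
The arc is 26*pi/3 / 26*pi = 1/3 of the full circle.
So the central angle = 1/3 × 360° = 120°.

120°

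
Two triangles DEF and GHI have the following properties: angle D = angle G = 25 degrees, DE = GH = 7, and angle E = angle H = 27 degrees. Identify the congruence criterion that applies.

The given information matches ASA: Two pairs of corresponding angles and the included side are equal (Angle-Side-Angle).

ASA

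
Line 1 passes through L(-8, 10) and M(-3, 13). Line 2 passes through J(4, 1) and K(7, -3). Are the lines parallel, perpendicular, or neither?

Slope of line 1: m1 = (13 - 10)/(-3 - -8) = 3/5 = 3/5
Slope of line 2: m2 = (-3 - 1)/(7 - 4) = -4/3 = -4/3
m1 != m2 and m1*m2 = -4/5 != -1. Neither.

Neither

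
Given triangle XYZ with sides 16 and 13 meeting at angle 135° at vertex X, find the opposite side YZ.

When two sides and the included angle are known, the law of cosines gives the third side.
c^2 = a^2 + b^2 - 2ab cos(C) generalizes the Pythagorean theorem to non-right triangles.
Here: YZ^2 = 256 + 169 - 416*(-sqrt(2)/2) = 208*sqrt(2) + 425
YZ = sqrt(208*sqrt(2) + 425)

sqrt(208*sqrt(2) + 425)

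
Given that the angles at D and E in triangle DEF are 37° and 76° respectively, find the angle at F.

By the triangle angle sum property, the three interior angles of any triangle add up to 180°.
We know angle D = 37° and angle E = 76°, so their sum is 113°.
Therefore angle F = 180° - 113° = 67°.

67 degrees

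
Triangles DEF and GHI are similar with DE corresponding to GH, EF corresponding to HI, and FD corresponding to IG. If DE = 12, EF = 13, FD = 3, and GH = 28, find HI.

Since the triangles are similar, the ratio of corresponding sides is constant.
Scale factor k = GH / DE = 28 / 12 = 7/3
HI = k * EF = 7/3 * 13 = 91/3

91/3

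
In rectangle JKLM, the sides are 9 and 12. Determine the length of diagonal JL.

Using the Pythagorean theorem:
d² = 9² + 12² = 81 + 144 = 225
d = sqrt(225) = 15

15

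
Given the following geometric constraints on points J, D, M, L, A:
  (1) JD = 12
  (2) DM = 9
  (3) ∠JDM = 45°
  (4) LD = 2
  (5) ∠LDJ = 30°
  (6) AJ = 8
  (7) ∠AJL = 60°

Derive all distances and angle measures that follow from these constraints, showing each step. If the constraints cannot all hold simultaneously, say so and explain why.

The constraints are consistent.

Step 1: From JD = 12, DM = 9, and ∠JDM = 45°, by the law of cosines:
  JM² = JD² + DM² - 2·JD·DM·cos(45°) = 144 + 81 - 152.7 = 72.26
  JM ≈ 8.5

Step 2: From JD = 12, DL = 2, and ∠JDL = 30°, by the law of cosines:
  JL² = JD² + DL² - 2·JD·DL·cos(30°) = 144 + 4 - 41.57 = 106.4
  JL ≈ 10.32

Step 3: From LJ = 10.32, JA = 8, and ∠LJA = 60°, by the law of cosines:
  LA² = LJ² + JA² - 2·LJ·JA·cos(60°) = 106.4 + 64 - 82.53 = 87.9
  LA ≈ 9.38

Step 4: From JD = 12, JL = 10.32, DL = 2, by the inverse law of cosines:
  cos(∠DJL) = (JD² + JL² - DL²) / (2·JD·JL)
  ∠DJL = 5.56°

Step 5: From JD = 12, JM = 8.5, DM = 9, by the inverse law of cosines:
  cos(∠DJM) = (JD² + JM² - DM²) / (2·JD·JM)
  ∠DJM = 48.47°

Step 6: From MD = 9, MJ = 8.5, DJ = 12, by the inverse law of cosines:
  cos(∠DMJ) = (MD² + MJ² - DJ²) / (2·MD·MJ)
  ∠DMJ = 86.53°

Step 7: From LD = 2, LJ = 10.32, DJ = 12, by the inverse law of cosines:
  cos(∠DLJ) = (LD² + LJ² - DJ²) / (2·LD·LJ)
  ∠DLJ = 144.44°

Step 8: From LA = 9.38, LJ = 10.32, AJ = 8, by the inverse law of cosines:
  cos(∠ALJ) = (LA² + LJ² - AJ²) / (2·LA·LJ)
  ∠ALJ = 47.64°

Step 9: From AJ = 8, AL = 9.38, JL = 10.32, by the inverse law of cosines:
  cos(∠JAL) = (AJ² + AL² - JL²) / (2·AJ·AL)
  ∠JAL = 72.36°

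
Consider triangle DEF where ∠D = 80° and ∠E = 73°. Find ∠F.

The interior angles sum to 180°: angle F = 180 - 80 - 73 = 27°.
The triangle is acute (angles 80°, 73°, 27°).

27 degrees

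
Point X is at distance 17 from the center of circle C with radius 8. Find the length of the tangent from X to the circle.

tangent = √(d² - r²) = √(17² - 8²) = √(289 - 64) = √225 = 15

15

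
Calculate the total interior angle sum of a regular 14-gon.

The sum of interior angles of an n-sided polygon is (n - 2) * 180.
For n = 14: (14 - 2) * 180 = 12 * 180 = 2160 degrees.

2160 degrees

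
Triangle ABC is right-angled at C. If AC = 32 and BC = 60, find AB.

By the Pythagorean theorem: AB^2 = AC^2 + BC^2
AB^2 = 32^2 + 60^2 = 1024 + 3600 = 4624
AB = sqrt(4624) = 68

68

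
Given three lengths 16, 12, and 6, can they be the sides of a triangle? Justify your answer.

Yes.
The triangle inequality requires that the sum of any two sides exceeds the third.
Here 6 + 12 = 18 > 16, so the condition is met.

Yes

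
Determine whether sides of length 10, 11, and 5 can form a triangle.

For three segments to close into a triangle, no single side can be as long as the other two combined.
The longest side is 11, and 5 + 10 = 15 > 11.
A triangle can be formed.

Yes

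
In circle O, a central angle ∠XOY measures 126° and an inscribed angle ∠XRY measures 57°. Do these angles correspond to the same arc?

By the inscribed angle theorem, the inscribed angle for a central angle of 126° should be 126° / 2 = 63°.
The given inscribed angle is 57°, which does not equal 63°.
Therefore, no, they do not correspond to the same arc.

No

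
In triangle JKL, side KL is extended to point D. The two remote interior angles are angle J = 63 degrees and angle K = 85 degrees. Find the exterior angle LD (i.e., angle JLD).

The interior angle at L is 180 - 63 - 85 = 32 degrees.
The exterior angle and interior angle at L are supplementary:
Exterior angle = 180 - 32 = 148 degrees.

148 degrees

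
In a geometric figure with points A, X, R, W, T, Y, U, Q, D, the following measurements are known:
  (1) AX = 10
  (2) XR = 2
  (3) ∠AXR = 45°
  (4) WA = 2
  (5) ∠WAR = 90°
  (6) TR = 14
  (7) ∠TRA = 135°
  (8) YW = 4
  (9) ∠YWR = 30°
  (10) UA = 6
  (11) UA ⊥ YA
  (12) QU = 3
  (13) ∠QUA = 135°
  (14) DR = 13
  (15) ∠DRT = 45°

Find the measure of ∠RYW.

Step 1: By the law of cosines on triangle RXA: RA² = 2² + 10² − 2·2·10·cos(45°) = 75.72, so RA ≈ 8.7.
Step 2: By the law of cosines on triangle RAW: RW² = 8.7² + 2² − 2·8.7·2·cos(90°) = 79.72, so RW ≈ 8.93.
Step 3: By the law of cosines on triangle YWR: YR² = 4² + 8.93² − 2·4·8.93·cos(30°) = 33.86, so YR ≈ 5.82.
Step 4: By the inverse law of cosines on triangle RYW: cos(∠RYW) = (5.82² + 4² − 8.93²) / (2·5.82·4) = -29.86/46.55 = -0.6414, so ∠RYW = 129.9°.

Therefore, the measure of angle ∠RYW = 129.9°.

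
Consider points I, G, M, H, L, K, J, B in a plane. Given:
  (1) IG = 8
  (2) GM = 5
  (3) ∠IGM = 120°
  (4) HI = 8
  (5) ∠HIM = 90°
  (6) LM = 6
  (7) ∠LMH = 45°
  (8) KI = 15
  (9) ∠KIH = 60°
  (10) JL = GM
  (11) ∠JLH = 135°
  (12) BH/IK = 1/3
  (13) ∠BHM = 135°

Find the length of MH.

Step 1: By the law of cosines on triangle IGM: IM² = 8² + 5² − 2·8·5·cos(120°) = 129, so IM = √129.
Step 2: By the law of cosines on triangle MIH: MH² = √129² + 8² − 2·√129·8·cos(90°) = 193, so MH = √193.

Therefore, the length of MH = √193.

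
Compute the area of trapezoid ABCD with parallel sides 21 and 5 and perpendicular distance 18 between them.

Area = (21 + 5) * 18 / 2 = 468 / 2 = 234

234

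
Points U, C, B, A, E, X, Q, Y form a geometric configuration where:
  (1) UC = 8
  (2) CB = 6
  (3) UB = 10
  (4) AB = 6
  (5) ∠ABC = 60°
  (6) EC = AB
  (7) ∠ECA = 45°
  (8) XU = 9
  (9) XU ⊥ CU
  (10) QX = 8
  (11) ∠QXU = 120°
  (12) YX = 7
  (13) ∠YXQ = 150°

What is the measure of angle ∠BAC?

Step 1: By the law of cosines on triangle ABC: AC² = 6² + 6² − 2·6·6·cos(60°) = 36, so AC = 6.
Step 2: By the inverse law of cosines on triangle BAC: cos(∠BAC) = (6² + 6² − 6²) / (2·6·6) = 36/72 = 0.5, so ∠BAC = 60°.

Therefore, the measure of angle ∠BAC = 60°.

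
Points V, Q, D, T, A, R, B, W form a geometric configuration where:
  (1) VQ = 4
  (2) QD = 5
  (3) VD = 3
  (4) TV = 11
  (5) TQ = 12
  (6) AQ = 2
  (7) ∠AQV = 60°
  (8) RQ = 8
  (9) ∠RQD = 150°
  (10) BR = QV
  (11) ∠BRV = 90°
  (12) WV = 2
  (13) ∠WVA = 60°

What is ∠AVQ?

Step 1: By the law of cosines on triangle VQA: VA² = 4² + 2² − 2·4·2·cos(60°) = 12, so VA = 2·√3.
Step 2: By the inverse law of cosines on triangle AVQ: cos(∠AVQ) = ((2·√3)² + 4² − 2²) / (2·2·√3·4) = 24/27.71 = 0.866, so ∠AVQ = 30°.

Therefore, the measure of angle ∠AVQ = 30°.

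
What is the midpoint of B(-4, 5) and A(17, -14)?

The midpoint is the point halfway along the segment.
Move half the horizontal distance: -4 + (17 - -4)/2 = -4 + 21/2 = 13/2
Move half the vertical distance: 5 + (-14 - 5)/2 = 5 + -19/2 = -9/2
Midpoint = (13/2, -9/2)

(13/2, -9/2)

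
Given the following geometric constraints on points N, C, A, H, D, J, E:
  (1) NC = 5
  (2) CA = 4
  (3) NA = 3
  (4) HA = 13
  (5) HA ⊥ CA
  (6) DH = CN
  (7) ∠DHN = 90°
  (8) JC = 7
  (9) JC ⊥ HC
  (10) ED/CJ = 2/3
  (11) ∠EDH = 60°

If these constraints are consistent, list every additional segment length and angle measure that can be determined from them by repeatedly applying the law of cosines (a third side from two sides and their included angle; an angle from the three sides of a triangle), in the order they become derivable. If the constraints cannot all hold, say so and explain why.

The constraints are consistent. Derivable facts, in order:
After 1 step:
- CH = √185
- HE ≈ 4.84
- ∠ACN = 36.87°
- ∠ANC = 53.13°
- ∠CAN = 90°
After 2 steps:
- HJ = 3·√26
- ∠ACH = 72.9°
- ∠AHC = 17.1°
- ∠DEH = 63.42°
- ∠DHE = 56.58°
After 3 steps:
- ∠CHJ = 27.23°
- ∠CJH = 62.77°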